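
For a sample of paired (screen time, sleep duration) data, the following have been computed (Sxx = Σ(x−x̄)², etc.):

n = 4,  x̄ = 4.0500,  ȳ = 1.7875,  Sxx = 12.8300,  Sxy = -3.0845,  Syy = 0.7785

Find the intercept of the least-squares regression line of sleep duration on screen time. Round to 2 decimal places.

2.76

b = Sxy/Sxx = -3.0845/12.83 = -0.240413
a = ȳ − b·x̄ = 1.7875 − (-0.240413)·4.05 = 2.761173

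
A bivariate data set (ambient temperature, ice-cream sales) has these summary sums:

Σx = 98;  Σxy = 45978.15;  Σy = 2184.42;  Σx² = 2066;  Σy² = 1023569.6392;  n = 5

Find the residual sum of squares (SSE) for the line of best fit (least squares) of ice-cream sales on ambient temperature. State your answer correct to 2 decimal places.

Sxx = Σx² − (Σx)²/n = 2066 − 1920.8 = 145.2
Sxy = Σxy − (Σx)(Σy)/n = 45978.15 − 42814.632 = 3163.518
Syy = Σy² − (Σy)²/n = 1023569.6392 − 954338.14728 = 69231.49192
b = Sxy/Sxx = 3163.518/145.2 = 21.787314
SSE = Syy − b·Sxy = 69231.49192 − 21.787314·3163.518 = 306.931752

306.93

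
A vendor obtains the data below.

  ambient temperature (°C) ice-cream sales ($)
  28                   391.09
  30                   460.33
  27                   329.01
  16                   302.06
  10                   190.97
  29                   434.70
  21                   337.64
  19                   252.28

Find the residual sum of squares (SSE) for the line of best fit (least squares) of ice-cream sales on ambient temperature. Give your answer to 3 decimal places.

9441.408

n = 8, Σx = 180, Σy = 2698.08, Σxy = 64876.41, Σx² = 4412, Σy² = 967422.5196
Sxx = Σx² − (Σx)²/n = 4412 − 4050 = 362
Sxy = Σxy − (Σx)(Σy)/n = 64876.41 − 60706.8 = 4169.61
Syy = Σy² − (Σy)²/n = 967422.5196 − 909954.4608 = 57468.0588
b = Sxy/Sxx = 4169.61/362 = 11.518260
SSE = Syy − b·Sxy = 57468.0588 − 11.518260·4169.61 = 9441.408104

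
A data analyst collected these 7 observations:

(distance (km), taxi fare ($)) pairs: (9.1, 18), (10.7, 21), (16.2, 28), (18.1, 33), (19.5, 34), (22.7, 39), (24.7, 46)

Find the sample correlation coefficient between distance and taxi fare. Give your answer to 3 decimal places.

0.990

n = 7, Σx = 121, Σy = 219, Σxy = 4123.9, Σx² = 2292.98, Σy² = 7431
Sxx = Σx² − (Σx)²/n = 2292.98 − 2091.571429 = 201.408571
Sxy = Σxy − (Σx)(Σy)/n = 4123.9 − 3785.571429 = 338.328571
Syy = Σy² − (Σy)²/n = 7431 − 6851.571429 = 579.428571
r = Sxy/√(Sxx·Syy) = 338.328571/√(116701.880816) = 338.328571/341.616570 = 0.990375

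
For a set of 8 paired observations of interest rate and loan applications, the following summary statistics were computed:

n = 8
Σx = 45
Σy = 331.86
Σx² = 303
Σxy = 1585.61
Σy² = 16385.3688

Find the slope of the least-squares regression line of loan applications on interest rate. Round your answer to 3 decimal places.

-5.636

Sxx = Σx² − (Σx)²/n = 303 − 253.125 = 49.875
Sxy = Σxy − (Σx)(Σy)/n = 1585.61 − 1866.7125 = -281.1025
b = Sxy/Sxx = -281.1025/49.875 = -5.636140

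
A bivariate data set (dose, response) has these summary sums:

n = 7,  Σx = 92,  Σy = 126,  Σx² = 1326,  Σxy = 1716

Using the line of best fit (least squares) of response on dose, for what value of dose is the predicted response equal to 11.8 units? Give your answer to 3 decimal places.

1.068

Sxx = Σx² − (Σx)²/n = 1326 − 1209.142857 = 116.857143
Sxy = Σxy − (Σx)(Σy)/n = 1716 − 1656 = 60
b = Sxy/Sxx = 60/116.857143 = 0.513447
a = ȳ − b·x̄ = 18 − 0.513447·13.142857 = 11.251834
Set a + b·x = 11.8: x = (11.8 − 11.251834) / 0.513447 = 1.067619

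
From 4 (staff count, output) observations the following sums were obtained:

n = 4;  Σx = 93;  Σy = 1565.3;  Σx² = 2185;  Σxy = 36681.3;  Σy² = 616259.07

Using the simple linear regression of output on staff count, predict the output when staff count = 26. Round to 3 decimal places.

Sxx = Σx² − (Σx)²/n = 2185 − 2162.25 = 22.75
Sxy = Σxy − (Σx)(Σy)/n = 36681.3 − 36393.225 = 288.075
b = Sxy/Sxx = 288.075/22.75 = 12.662637
a = ȳ − b·x̄ = 391.325 − 12.662637·23.25 = 96.918681
ŷ(26) = a + b·26 = 96.918681 + 12.662637·26 = 426.147253

426.147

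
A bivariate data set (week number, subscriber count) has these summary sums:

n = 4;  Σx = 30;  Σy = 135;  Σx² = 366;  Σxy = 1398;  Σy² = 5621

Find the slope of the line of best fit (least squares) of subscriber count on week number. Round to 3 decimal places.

2.734

Sxx = Σx² − (Σx)²/n = 366 − 225 = 141
Sxy = Σxy − (Σx)(Σy)/n = 1398 − 1012.5 = 385.5
b = Sxy/Sxx = 385.5/141 = 2.734043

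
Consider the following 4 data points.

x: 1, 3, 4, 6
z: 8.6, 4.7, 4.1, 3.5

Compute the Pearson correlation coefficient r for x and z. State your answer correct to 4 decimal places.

-0.9075

n = 4, Σx = 14, Σy = 20.9, Σxy = 60.1, Σx² = 62, Σy² = 125.11
Sxx = Σx² − (Σx)²/n = 62 − 49 = 13
Sxy = Σxy − (Σx)(Σy)/n = 60.1 − 73.15 = -13.05
Syy = Σy² − (Σy)²/n = 125.11 − 109.2025 = 15.9075
r = Sxy/√(Sxx·Syy) = -13.05/√(206.7975) = -13.05/14.380455 = -0.907482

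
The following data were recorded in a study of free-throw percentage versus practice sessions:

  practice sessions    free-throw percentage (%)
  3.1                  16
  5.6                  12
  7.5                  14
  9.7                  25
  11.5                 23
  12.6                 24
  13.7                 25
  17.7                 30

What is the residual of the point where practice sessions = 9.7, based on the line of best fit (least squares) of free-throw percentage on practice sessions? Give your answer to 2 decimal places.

n = 8, Σx = 81.4, Σy = 169, Σxy = 1904.7, Σx² = 983.3
Sxx = Σx² − (Σx)²/n = 983.3 − 828.245 = 155.055
Sxy = Σxy − (Σx)(Σy)/n = 1904.7 − 1719.575 = 185.125
b = Sxy/Sxx = 185.125/155.055 = 1.193931
a = ȳ − b·x̄ = 21.125 − 1.193931·10.175 = 8.976750
ŷ(9.7) = 8.976750 + 1.193931·9.7 = 20.557883
residual = y − ŷ = 25 − 20.557883 = 4.442117

4.44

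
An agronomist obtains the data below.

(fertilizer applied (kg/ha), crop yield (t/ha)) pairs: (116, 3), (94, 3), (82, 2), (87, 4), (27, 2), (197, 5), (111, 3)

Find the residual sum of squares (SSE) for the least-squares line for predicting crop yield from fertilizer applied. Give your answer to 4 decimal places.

n = 7, Σx = 714, Σy = 22, Σxy = 2514, Σx² = 88444, Σy² = 76
Sxx = Σx² − (Σx)²/n = 88444 − 72828 = 15616
Sxy = Σxy − (Σx)(Σy)/n = 2514 − 2244 = 270
Syy = Σy² − (Σy)²/n = 76 − 69.142857 = 6.857143
b = Sxy/Sxx = 270/15616 = 0.017290
SSE = Syy − b·Sxy = 6.857143 − 0.017290·270 = 2.188854

2.1889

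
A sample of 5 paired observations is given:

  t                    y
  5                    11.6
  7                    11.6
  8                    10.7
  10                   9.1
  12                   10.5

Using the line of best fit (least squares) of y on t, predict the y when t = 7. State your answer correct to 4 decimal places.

n = 5, Σx = 42, Σy = 53.5, Σxy = 441.8, Σx² = 382
Sxx = Σx² − (Σx)²/n = 382 − 352.8 = 29.2
Sxy = Σxy − (Σx)(Σy)/n = 441.8 − 449.4 = -7.6
b = Sxy/Sxx = -7.6/29.2 = -0.260274
a = ȳ − b·x̄ = 10.7 − (-0.260274)·8.4 = 12.886301
ŷ(7) = a + b·7 = 12.886301 + (-0.260274)·7 = 11.064384

11.0644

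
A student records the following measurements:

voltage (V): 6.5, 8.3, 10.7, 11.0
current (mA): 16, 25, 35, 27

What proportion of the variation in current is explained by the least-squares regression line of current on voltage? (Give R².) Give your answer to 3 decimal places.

0.750

n = 4, Σx = 36.5, Σy = 103, Σxy = 983, Σx² = 346.63, Σy² = 2835
Sxx = Σx² − (Σx)²/n = 346.63 − 333.0625 = 13.5675
Sxy = Σxy − (Σx)(Σy)/n = 983 − 939.875 = 43.125
Syy = Σy² − (Σy)²/n = 2835 − 2652.25 = 182.75
R² = Sxy²/(Sxx·Syy) = (43.125)²/(13.5675·182.75) = 0.750069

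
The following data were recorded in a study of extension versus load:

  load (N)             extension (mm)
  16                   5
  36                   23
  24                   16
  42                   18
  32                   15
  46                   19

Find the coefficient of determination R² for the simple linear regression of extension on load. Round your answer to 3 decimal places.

0.611

n = 6, Σx = 196, Σy = 96, Σxy = 3402, Σx² = 7032, Σy² = 1720
Sxx = Σx² − (Σx)²/n = 7032 − 6402.666667 = 629.333333
Sxy = Σxy − (Σx)(Σy)/n = 3402 − 3136 = 266
Syy = Σy² − (Σy)²/n = 1720 − 1536 = 184
R² = Sxy²/(Sxx·Syy) = (266)²/(629.333333·184) = 0.611033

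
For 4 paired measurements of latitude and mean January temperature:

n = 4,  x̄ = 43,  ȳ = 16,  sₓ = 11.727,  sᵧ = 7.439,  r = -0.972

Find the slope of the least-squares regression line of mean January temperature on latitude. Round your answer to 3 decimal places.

-0.617

b = r · sᵧ/sₓ = -0.972 · 7.439/11.727 = -0.616586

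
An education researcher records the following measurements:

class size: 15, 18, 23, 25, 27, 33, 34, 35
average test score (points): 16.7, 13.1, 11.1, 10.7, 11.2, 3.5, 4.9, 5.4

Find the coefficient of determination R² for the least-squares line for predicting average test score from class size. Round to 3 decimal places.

n = 8, Σx = 210, Σy = 76.6, Σxy = 1782.6, Σx² = 5902, Σy² = 879.06
Sxx = Σx² − (Σx)²/n = 5902 − 5512.5 = 389.5
Sxy = Σxy − (Σx)(Σy)/n = 1782.6 − 2010.75 = -228.15
Syy = Σy² − (Σy)²/n = 879.06 − 733.445 = 145.615
R² = Sxy²/(Sxx·Syy) = (-228.15)²/(389.5·145.615) = 0.917756

0.918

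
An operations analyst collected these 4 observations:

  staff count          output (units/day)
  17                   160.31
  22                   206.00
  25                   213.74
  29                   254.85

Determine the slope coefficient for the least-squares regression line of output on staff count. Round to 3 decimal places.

n = 4, Σx = 93, Σy = 834.9, Σxy = 19991.42, Σx² = 2239
Sxx = Σx² − (Σx)²/n = 2239 − 2162.25 = 76.75
Sxy = Σxy − (Σx)(Σy)/n = 19991.42 − 19411.425 = 579.995
b = Sxy/Sxx = 579.995/76.75 = 7.556938

7.557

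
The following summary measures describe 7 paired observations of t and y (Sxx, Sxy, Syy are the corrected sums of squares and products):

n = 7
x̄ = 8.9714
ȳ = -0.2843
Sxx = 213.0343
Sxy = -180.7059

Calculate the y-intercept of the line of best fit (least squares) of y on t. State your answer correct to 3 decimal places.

7.326

b = Sxy/Sxx = -180.7059/213.0343 = -0.848248
a = ȳ − b·x̄ = -0.2843 − (-0.848248)·8.9714 = 7.325671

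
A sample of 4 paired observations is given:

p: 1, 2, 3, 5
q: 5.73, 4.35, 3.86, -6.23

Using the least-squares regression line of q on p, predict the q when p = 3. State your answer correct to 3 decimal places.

1.175

n = 4, Σx = 11, Σy = 7.71, Σxy = -5.14, Σx² = 39
Sxx = Σx² − (Σx)²/n = 39 − 30.25 = 8.75
Sxy = Σxy − (Σx)(Σy)/n = -5.14 − 21.2025 = -26.3425
b = Sxy/Sxx = -26.3425/8.75 = -3.010571
a = ȳ − b·x̄ = 1.9275 − (-3.010571)·2.75 = 10.206571
ŷ(3) = a + b·3 = 10.206571 + (-3.010571)·3 = 1.174857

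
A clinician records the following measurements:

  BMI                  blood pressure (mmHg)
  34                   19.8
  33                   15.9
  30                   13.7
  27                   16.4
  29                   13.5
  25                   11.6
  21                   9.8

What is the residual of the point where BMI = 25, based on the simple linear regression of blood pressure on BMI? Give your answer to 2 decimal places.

-0.67

n = 7, Σx = 199, Σy = 100.7, Σxy = 2939, Σx² = 5781
Sxx = Σx² − (Σx)²/n = 5781 − 5657.285714 = 123.714286
Sxy = Σxy − (Σx)(Σy)/n = 2939 − 2862.757143 = 76.242857
b = Sxy/Sxx = 76.242857/123.714286 = 0.616282
a = ȳ − b·x̄ = 14.385714 − 0.616282·28.428571 = -3.134296
ŷ(25) = -3.134296 + 0.616282·25 = 12.272748
residual = y − ŷ = 11.6 − 12.272748 = -0.672748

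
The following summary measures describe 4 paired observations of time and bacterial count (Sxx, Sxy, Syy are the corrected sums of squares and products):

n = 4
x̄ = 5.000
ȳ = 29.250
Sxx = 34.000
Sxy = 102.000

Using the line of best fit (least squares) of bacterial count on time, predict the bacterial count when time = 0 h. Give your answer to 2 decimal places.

14.25

b = Sxy/Sxx = 102/34 = 3
a = ȳ − b·x̄ = 29.25 − 3·5 = 14.25
ŷ(0) = a + b·0 = 14.25 + 3·0 = 14.25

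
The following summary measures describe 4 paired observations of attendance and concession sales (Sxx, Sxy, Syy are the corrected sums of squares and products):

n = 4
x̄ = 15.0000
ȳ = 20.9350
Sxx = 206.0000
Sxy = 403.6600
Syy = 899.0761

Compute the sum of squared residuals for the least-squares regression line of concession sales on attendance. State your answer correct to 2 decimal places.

108.10

b = Sxy/Sxx = 403.66/206 = 1.959515
SSE = Syy − b·Sxy = 899.0761 − 1.959515·403.66 = 108.098451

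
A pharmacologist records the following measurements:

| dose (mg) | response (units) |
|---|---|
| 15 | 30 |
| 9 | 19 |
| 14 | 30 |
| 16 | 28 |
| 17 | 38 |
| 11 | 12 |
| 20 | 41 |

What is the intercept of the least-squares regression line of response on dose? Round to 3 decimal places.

-7.710

n = 7, Σx = 102, Σy = 198, Σxy = 3087, Σx² = 1568
Sxx = Σx² − (Σx)²/n = 1568 − 1486.285714 = 81.714286
Sxy = Σxy − (Σx)(Σy)/n = 3087 − 2885.142857 = 201.857143
b = Sxy/Sxx = 201.857143/81.714286 = 2.470280
a = ȳ − b·x̄ = 28.285714 − 2.470280·14.571429 = -7.709790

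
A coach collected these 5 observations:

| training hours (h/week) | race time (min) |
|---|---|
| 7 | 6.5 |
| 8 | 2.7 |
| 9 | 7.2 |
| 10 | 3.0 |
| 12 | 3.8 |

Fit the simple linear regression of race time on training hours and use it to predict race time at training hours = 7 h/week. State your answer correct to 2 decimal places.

n = 5, Σx = 46, Σy = 23.2, Σxy = 207.5, Σx² = 438
Sxx = Σx² − (Σx)²/n = 438 − 423.2 = 14.8
Sxy = Σxy − (Σx)(Σy)/n = 207.5 − 213.44 = -5.94
b = Sxy/Sxx = -5.94/14.8 = -0.401351
a = ȳ − b·x̄ = 4.64 − (-0.401351)·9.2 = 8.332432
ŷ(7) = a + b·7 = 8.332432 + (-0.401351)·7 = 5.522973

5.52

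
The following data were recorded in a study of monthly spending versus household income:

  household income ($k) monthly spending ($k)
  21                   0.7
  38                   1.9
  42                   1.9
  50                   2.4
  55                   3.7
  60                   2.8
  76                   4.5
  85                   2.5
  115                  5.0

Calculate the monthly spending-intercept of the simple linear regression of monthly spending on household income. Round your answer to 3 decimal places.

0.379

n = 9, Σx = 542, Σy = 25.4, Σxy = 1787.7, Σx² = 39000
Sxx = Σx² − (Σx)²/n = 39000 − 32640.444444 = 6359.555556
Sxy = Σxy − (Σx)(Σy)/n = 1787.7 − 1529.644444 = 258.055556
b = Sxy/Sxx = 258.055556/6359.555556 = 0.040578
a = ȳ − b·x̄ = 2.822222 − 0.040578·60.222222 = 0.378548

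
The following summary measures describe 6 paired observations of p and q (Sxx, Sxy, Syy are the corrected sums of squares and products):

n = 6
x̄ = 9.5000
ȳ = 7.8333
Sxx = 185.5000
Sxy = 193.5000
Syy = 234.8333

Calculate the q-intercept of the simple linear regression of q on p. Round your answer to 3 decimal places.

b = Sxy/Sxx = 193.5/185.5 = 1.043127
a = ȳ − b·x̄ = 7.8333 − 1.043127·9.5 = -2.076404

-2.076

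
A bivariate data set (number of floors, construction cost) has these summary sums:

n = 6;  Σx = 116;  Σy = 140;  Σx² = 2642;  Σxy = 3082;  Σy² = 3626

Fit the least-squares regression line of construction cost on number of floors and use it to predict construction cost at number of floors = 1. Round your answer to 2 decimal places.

Sxx = Σx² − (Σx)²/n = 2642 − 2242.666667 = 399.333333
Sxy = Σxy − (Σx)(Σy)/n = 3082 − 2706.666667 = 375.333333
b = Sxy/Sxx = 375.333333/399.333333 = 0.939900
a = ȳ − b·x̄ = 23.333333 − 0.939900·19.333333 = 5.161937
ŷ(1) = a + b·1 = 5.161937 + 0.939900·1 = 6.101836

6.10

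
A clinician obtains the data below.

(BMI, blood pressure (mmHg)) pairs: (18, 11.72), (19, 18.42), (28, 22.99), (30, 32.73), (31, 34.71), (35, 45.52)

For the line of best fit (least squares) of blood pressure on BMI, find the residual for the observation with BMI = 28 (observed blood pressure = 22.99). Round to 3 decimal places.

n = 6, Σx = 161, Σy = 166.09, Σxy = 4855.77, Σx² = 4555
Sxx = Σx² − (Σx)²/n = 4555 − 4320.166667 = 234.833333
Sxy = Σxy − (Σx)(Σy)/n = 4855.77 − 4456.748333 = 399.021667
b = Sxy/Sxx = 399.021667/234.833333 = 1.699170
a = ȳ − b·x̄ = 27.681667 − 1.699170·26.833333 = -17.912718
ŷ(28) = -17.912718 + 1.699170·28 = 29.664031
residual = y − ŷ = 22.99 − 29.664031 = -6.674031

-6.674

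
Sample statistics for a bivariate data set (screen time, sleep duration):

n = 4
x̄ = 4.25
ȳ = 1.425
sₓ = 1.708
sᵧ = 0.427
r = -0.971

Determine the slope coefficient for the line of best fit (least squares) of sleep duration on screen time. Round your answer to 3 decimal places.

b = r · sᵧ/sₓ = -0.971 · 0.427/1.708 = -0.24275

-0.243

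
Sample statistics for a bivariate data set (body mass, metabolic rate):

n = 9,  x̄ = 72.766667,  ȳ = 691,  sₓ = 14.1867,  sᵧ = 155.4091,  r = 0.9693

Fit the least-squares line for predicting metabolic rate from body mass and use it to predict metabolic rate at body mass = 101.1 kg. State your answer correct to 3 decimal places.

991.851

b = r · sᵧ/sₓ = 0.9693 · 155.4091/14.1867 = 10.618258
a = ȳ − b·x̄ = 691 − 10.618258·72.766667 = -81.655243
ŷ(101.1) = a + b·101.1 = -81.655243 + 10.618258·101.1 = 991.850640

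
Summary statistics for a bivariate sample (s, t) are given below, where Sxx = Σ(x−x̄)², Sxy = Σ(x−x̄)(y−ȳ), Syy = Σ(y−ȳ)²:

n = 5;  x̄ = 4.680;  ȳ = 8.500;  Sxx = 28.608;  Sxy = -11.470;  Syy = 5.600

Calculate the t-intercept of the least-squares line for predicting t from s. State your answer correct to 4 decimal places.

b = Sxy/Sxx = -11.47/28.608 = -0.400937
a = ȳ − b·x̄ = 8.5 − (-0.400937)·4.68 = 10.376384

10.3764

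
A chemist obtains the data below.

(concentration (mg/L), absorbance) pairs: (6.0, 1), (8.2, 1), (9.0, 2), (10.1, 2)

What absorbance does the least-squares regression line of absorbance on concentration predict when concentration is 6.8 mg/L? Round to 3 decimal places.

n = 4, Σx = 33.3, Σy = 6, Σxy = 52.4, Σx² = 286.25
Sxx = Σx² − (Σx)²/n = 286.25 − 277.2225 = 9.0275
Sxy = Σxy − (Σx)(Σy)/n = 52.4 − 49.95 = 2.45
b = Sxy/Sxx = 2.45/9.0275 = 0.271393
a = ȳ − b·x̄ = 1.5 − 0.271393·8.325 = -0.759346
ŷ(6.8) = a + b·6.8 = -0.759346 + 0.271393·6.8 = 1.086126

1.086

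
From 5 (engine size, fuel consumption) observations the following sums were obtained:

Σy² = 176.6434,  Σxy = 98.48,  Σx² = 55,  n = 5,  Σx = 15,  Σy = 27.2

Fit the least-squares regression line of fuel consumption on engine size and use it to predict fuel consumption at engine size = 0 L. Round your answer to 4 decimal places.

Sxx = Σx² − (Σx)²/n = 55 − 45 = 10
Sxy = Σxy − (Σx)(Σy)/n = 98.48 − 81.6 = 16.88
b = Sxy/Sxx = 16.88/10 = 1.688
a = ȳ − b·x̄ = 5.44 − 1.688·3 = 0.376
ŷ(0) = a + b·0 = 0.376 + 1.688·0 = 0.376

0.3760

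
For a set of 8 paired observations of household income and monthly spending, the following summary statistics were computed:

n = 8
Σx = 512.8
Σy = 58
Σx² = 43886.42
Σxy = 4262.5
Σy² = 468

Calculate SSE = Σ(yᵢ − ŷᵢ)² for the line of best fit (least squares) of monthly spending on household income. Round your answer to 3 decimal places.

Sxx = Σx² − (Σx)²/n = 43886.42 − 32870.48 = 11015.94
Sxy = Σxy − (Σx)(Σy)/n = 4262.5 − 3717.8 = 544.7
Syy = Σy² − (Σy)²/n = 468 − 420.5 = 47.5
b = Sxy/Sxx = 544.7/11015.94 = 0.049447
SSE = Syy − b·Sxy = 47.5 − 0.049447·544.7 = 20.566475

20.566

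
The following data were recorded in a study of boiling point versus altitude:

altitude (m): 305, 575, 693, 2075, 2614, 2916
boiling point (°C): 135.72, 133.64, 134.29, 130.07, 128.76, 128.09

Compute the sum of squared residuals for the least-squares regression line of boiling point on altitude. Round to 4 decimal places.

1.0129

n = 6, Σx = 9178, Σy = 790.57, Σxy = 1191284.9, Σx² = 20545576, Σy² = 104217.7627
Sxx = Σx² − (Σx)²/n = 20545576 − 14039280.666667 = 6506295.333333
Sxy = Σxy − (Σx)(Σy)/n = 1191284.9 − 1209308.576667 = -18023.676667
Syy = Σy² − (Σy)²/n = 104217.7627 − 104166.820817 = 50.941883
b = Sxy/Sxx = -18023.676667/6506295.333333 = -0.002770
SSE = Syy − b·Sxy = 50.941883 − (-0.002770)·(-18023.676667) = 1.012868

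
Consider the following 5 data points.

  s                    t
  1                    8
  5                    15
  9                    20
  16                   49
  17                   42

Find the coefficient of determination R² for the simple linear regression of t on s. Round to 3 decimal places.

0.933

n = 5, Σx = 48, Σy = 134, Σxy = 1761, Σx² = 652, Σy² = 4854
Sxx = Σx² − (Σx)²/n = 652 − 460.8 = 191.2
Sxy = Σxy − (Σx)(Σy)/n = 1761 − 1286.4 = 474.6
Syy = Σy² − (Σy)²/n = 4854 − 3591.2 = 1262.8
R² = Sxy²/(Sxx·Syy) = (474.6)²/(191.2·1262.8) = 0.932896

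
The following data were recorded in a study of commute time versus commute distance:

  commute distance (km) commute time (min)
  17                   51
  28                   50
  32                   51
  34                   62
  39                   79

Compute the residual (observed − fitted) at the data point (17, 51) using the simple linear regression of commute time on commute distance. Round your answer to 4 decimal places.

n = 5, Σx = 150, Σy = 293, Σxy = 9088, Σx² = 4774
Sxx = Σx² − (Σx)²/n = 4774 − 4500 = 274
Sxy = Σxy − (Σx)(Σy)/n = 9088 − 8790 = 298
b = Sxy/Sxx = 298/274 = 1.087591
a = ȳ − b·x̄ = 58.6 − 1.087591·30 = 25.972263
ŷ(17) = 25.972263 + 1.087591·17 = 44.461314
residual = y − ŷ = 51 − 44.461314 = 6.538686

6.5387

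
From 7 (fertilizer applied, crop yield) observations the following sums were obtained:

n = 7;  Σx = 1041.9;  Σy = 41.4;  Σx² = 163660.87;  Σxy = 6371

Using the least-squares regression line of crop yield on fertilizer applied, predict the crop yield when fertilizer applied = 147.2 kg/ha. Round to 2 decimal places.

5.87

Sxx = Σx² − (Σx)²/n = 163660.87 − 155079.372857 = 8581.497143
Sxy = Σxy − (Σx)(Σy)/n = 6371 − 6162.094286 = 208.905714
b = Sxy/Sxx = 208.905714/8581.497143 = 0.024344
a = ȳ − b·x̄ = 5.914286 − 0.024344·148.842857 = 2.290894
ŷ(147.2) = a + b·147.2 = 2.290894 + 0.024344·147.2 = 5.874292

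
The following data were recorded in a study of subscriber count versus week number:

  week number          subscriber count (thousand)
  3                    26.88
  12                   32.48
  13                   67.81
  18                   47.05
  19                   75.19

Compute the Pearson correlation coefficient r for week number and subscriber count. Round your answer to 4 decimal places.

0.7128

n = 5, Σx = 65, Σy = 249.41, Σxy = 3627.44, Σx² = 1007, Σy² = 14242.9195
Sxx = Σx² − (Σx)²/n = 1007 − 845 = 162
Sxy = Σxy − (Σx)(Σy)/n = 3627.44 − 3242.33 = 385.11
Syy = Σy² − (Σy)²/n = 14242.9195 − 12441.06962 = 1801.84988
r = Sxy/√(Sxx·Syy) = 385.11/√(291899.68056) = 385.11/540.277411 = 0.712800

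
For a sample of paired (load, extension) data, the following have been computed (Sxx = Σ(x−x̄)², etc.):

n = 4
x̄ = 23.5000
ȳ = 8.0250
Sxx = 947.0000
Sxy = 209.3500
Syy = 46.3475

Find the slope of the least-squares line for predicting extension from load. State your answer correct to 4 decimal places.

b = Sxy/Sxx = 209.35/947 = 0.221067

0.2211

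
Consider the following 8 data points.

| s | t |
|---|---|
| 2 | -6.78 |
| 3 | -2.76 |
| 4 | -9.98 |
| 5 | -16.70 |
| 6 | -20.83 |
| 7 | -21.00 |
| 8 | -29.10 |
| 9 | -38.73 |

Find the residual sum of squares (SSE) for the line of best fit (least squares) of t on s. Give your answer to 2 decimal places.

n = 8, Σx = 44, Σy = -145.88, Σxy = -998.61, Σx² = 284, Σy² = 3653.7882
Sxx = Σx² − (Σx)²/n = 284 − 242 = 42
Sxy = Σxy − (Σx)(Σy)/n = -998.61 − (-802.34) = -196.27
Syy = Σy² − (Σy)²/n = 3653.7882 − 2660.1218 = 993.6664
b = Sxy/Sxx = -196.27/42 = -4.673095
SSE = Syy − b·Sxy = 993.6664 − (-4.673095)·(-196.27) = 76.477998

76.48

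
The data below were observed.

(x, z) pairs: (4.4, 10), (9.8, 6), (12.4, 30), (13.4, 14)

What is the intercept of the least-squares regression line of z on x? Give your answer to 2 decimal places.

2.19

n = 4, Σx = 40, Σy = 60, Σxy = 662.4, Σx² = 448.72
Sxx = Σx² − (Σx)²/n = 448.72 − 400 = 48.72
Sxy = Σxy − (Σx)(Σy)/n = 662.4 − 600 = 62.4
b = Sxy/Sxx = 62.4/48.72 = 1.280788
a = ȳ − b·x̄ = 15 − 1.280788·10 = 2.192118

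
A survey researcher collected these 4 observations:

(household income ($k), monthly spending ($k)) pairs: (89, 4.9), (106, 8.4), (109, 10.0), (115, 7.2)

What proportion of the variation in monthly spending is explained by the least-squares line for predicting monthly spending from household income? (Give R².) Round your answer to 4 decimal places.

n = 4, Σx = 419, Σy = 30.5, Σxy = 3244.5, Σx² = 44263, Σy² = 246.41
Sxx = Σx² − (Σx)²/n = 44263 − 43890.25 = 372.75
Sxy = Σxy − (Σx)(Σy)/n = 3244.5 − 3194.875 = 49.625
Syy = Σy² − (Σy)²/n = 246.41 − 232.5625 = 13.8475
R² = Sxy²/(Sxx·Syy) = (49.625)²/(372.75·13.8475) = 0.477103

0.4771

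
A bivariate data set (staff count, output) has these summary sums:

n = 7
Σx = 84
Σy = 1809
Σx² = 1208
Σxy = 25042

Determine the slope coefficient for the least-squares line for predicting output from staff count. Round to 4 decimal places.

16.6700

Sxx = Σx² − (Σx)²/n = 1208 − 1008 = 200
Sxy = Σxy − (Σx)(Σy)/n = 25042 − 21708 = 3334
b = Sxy/Sxx = 3334/200 = 16.67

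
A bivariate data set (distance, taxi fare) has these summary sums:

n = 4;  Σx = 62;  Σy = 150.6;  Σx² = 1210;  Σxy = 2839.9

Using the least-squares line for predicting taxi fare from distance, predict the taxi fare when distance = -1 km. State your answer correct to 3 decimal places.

Sxx = Σx² − (Σx)²/n = 1210 − 961 = 249
Sxy = Σxy − (Σx)(Σy)/n = 2839.9 − 2334.3 = 505.6
b = Sxy/Sxx = 505.6/249 = 2.030522
a = ȳ − b·x̄ = 37.65 − 2.030522·15.5 = 6.176908
ŷ(-1) = a + b·-1 = 6.176908 + 2.030522·(-1) = 4.146386

4.146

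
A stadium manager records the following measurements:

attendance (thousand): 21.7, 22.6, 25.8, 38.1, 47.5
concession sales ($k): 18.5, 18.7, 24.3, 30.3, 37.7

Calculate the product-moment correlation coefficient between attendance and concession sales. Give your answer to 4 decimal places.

0.9871

n = 5, Σx = 155.7, Σy = 129.5, Σxy = 4396.19, Σx² = 5355.15, Σy² = 3621.81
Sxx = Σx² − (Σx)²/n = 5355.15 − 4848.498 = 506.652
Sxy = Σxy − (Σx)(Σy)/n = 4396.19 − 4032.63 = 363.56
Syy = Σy² − (Σy)²/n = 3621.81 − 3354.05 = 267.76
r = Sxy/√(Sxx·Syy) = 363.56/√(135661.13952) = 363.56/368.322060 = 0.987071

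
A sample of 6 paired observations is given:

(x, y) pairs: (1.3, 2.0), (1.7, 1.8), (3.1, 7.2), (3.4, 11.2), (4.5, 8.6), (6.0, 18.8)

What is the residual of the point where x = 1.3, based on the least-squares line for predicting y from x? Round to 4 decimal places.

0.6590

n = 6, Σx = 20, Σy = 49.6, Σxy = 217.56, Σx² = 82
Sxx = Σx² − (Σx)²/n = 82 − 66.666667 = 15.333333
Sxy = Σxy − (Σx)(Σy)/n = 217.56 − 165.333333 = 52.226667
b = Sxy/Sxx = 52.226667/15.333333 = 3.406087
a = ȳ − b·x̄ = 8.266667 − 3.406087·3.333333 = -3.086957
ŷ(1.3) = -3.086957 + 3.406087·1.3 = 1.340957
residual = y − ŷ = 2.0 − 1.340957 = 0.659043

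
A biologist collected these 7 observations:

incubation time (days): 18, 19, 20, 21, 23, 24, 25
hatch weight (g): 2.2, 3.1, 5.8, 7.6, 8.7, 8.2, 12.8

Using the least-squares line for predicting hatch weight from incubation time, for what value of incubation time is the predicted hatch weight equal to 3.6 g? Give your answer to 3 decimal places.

n = 7, Σx = 150, Σy = 48.4, Σxy = 1091, Σx² = 3256
Sxx = Σx² − (Σx)²/n = 3256 − 3214.285714 = 41.714286
Sxy = Σxy − (Σx)(Σy)/n = 1091 − 1037.142857 = 53.857143
b = Sxy/Sxx = 53.857143/41.714286 = 1.291096
a = ȳ − b·x̄ = 6.914286 − 1.291096·21.428571 = -20.752055
Set a + b·x = 3.6: x = (3.6 − (-20.752055)) / 1.291096 = 18.861538

18.862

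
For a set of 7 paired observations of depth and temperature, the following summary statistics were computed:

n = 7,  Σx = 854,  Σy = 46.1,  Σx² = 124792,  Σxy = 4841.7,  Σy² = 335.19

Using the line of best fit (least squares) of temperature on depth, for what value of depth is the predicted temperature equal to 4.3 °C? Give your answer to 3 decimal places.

Sxx = Σx² − (Σx)²/n = 124792 − 104188 = 20604
Sxy = Σxy − (Σx)(Σy)/n = 4841.7 − 5624.2 = -782.5
b = Sxy/Sxx = -782.5/20604 = -0.037978
a = ȳ − b·x̄ = 6.585714 − (-0.037978)·122 = 11.219038
Set a + b·x = 4.3: x = (4.3 − 11.219038) / (-0.037978) = 182.185121

182.185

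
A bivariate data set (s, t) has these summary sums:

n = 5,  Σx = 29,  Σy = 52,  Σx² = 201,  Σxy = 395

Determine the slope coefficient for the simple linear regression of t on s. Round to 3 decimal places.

2.848

Sxx = Σx² − (Σx)²/n = 201 − 168.2 = 32.8
Sxy = Σxy − (Σx)(Σy)/n = 395 − 301.6 = 93.4
b = Sxy/Sxx = 93.4/32.8 = 2.847561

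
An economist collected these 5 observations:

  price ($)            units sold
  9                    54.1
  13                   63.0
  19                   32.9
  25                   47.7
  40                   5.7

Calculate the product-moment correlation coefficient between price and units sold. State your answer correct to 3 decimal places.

-0.883

n = 5, Σx = 106, Σy = 203.4, Σxy = 3351.5, Σx² = 2836, Σy² = 10286
Sxx = Σx² − (Σx)²/n = 2836 − 2247.2 = 588.8
Sxy = Σxy − (Σx)(Σy)/n = 3351.5 − 4312.08 = -960.58
Syy = Σy² − (Σy)²/n = 10286 − 8274.312 = 2011.688
r = Sxy/√(Sxx·Syy) = -960.58/√(1184481.8944) = -960.58/1088.339053 = -0.882611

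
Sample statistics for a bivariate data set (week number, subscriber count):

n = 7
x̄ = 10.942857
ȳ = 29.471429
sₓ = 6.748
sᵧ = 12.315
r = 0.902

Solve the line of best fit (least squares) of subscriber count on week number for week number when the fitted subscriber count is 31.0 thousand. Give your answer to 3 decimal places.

b = r · sᵧ/sₓ = 0.902 · 12.315/6.748 = 1.646137
a = ȳ − b·x̄ = 29.471429 − 1.646137·10.942857 = 11.457991
Set a + b·x = 31.0: x = (31.0 − 11.457991) / 1.646137 = 11.871438

11.871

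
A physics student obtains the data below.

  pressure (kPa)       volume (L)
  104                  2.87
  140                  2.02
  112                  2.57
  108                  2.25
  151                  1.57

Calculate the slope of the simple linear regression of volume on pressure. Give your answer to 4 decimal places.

n = 5, Σx = 615, Σy = 11.28, Σxy = 1349.19, Σx² = 77425
Sxx = Σx² − (Σx)²/n = 77425 − 75645 = 1780
Sxy = Σxy − (Σx)(Σy)/n = 1349.19 − 1387.44 = -38.25
b = Sxy/Sxx = -38.25/1780 = -0.021489

-0.0215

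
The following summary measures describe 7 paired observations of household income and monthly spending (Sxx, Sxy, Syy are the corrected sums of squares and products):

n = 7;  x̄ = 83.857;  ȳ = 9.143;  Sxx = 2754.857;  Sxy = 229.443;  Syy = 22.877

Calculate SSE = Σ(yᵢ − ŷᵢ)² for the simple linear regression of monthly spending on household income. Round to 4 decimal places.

b = Sxy/Sxx = 229.443/2754.857 = 0.083287
SSE = Syy − b·Sxy = 22.877 − 0.083287·229.443 = 3.767445

3.7674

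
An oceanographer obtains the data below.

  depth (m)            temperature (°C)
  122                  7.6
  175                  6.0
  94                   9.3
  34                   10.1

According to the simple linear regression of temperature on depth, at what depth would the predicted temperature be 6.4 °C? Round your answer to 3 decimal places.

n = 4, Σx = 425, Σy = 33, Σxy = 3194.8, Σx² = 55501
Sxx = Σx² − (Σx)²/n = 55501 − 45156.25 = 10344.75
Sxy = Σxy − (Σx)(Σy)/n = 3194.8 − 3506.25 = -311.45
b = Sxy/Sxx = -311.45/10344.75 = -0.030107
a = ȳ − b·x̄ = 8.25 − (-0.030107)·106.25 = 11.448875
Set a + b·x = 6.4: x = (6.4 − 11.448875) / (-0.030107) = 167.697383

167.697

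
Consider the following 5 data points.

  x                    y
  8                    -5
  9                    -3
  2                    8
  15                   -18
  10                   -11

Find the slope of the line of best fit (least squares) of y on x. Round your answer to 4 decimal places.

-2.0253

n = 5, Σx = 44, Σy = -29, Σxy = -431, Σx² = 474
Sxx = Σx² − (Σx)²/n = 474 − 387.2 = 86.8
Sxy = Σxy − (Σx)(Σy)/n = -431 − (-255.2) = -175.8
b = Sxy/Sxx = -175.8/86.8 = -2.025346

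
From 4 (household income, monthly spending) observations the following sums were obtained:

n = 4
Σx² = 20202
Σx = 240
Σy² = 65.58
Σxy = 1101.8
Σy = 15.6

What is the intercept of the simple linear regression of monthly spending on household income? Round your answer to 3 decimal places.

Sxx = Σx² − (Σx)²/n = 20202 − 14400 = 5802
Sxy = Σxy − (Σx)(Σy)/n = 1101.8 − 936 = 165.8
b = Sxy/Sxx = 165.8/5802 = 0.028576
a = ȳ − b·x̄ = 3.9 − 0.028576·60 = 2.185419

2.185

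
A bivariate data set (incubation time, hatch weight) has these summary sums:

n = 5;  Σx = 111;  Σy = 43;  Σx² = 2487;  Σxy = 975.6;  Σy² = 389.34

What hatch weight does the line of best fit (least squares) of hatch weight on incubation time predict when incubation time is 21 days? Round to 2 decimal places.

7.49

Sxx = Σx² − (Σx)²/n = 2487 − 2464.2 = 22.8
Sxy = Σxy − (Σx)(Σy)/n = 975.6 − 954.6 = 21
b = Sxy/Sxx = 21/22.8 = 0.921053
a = ȳ − b·x̄ = 8.6 − 0.921053·22.2 = -11.847368
ŷ(21) = a + b·21 = -11.847368 + 0.921053·21 = 7.494737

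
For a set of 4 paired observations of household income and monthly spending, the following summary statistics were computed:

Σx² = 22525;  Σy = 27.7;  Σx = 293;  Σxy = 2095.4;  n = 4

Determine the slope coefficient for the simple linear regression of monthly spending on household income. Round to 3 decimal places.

0.062

Sxx = Σx² − (Σx)²/n = 22525 − 21462.25 = 1062.75
Sxy = Σxy − (Σx)(Σy)/n = 2095.4 − 2029.025 = 66.375
b = Sxy/Sxx = 66.375/1062.75 = 0.062456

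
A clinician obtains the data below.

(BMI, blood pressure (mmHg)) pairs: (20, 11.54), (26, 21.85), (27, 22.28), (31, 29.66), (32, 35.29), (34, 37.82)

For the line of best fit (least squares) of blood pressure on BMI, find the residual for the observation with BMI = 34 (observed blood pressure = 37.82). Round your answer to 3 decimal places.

0.637

n = 6, Σx = 170, Σy = 158.44, Σxy = 4735.08, Σx² = 4946
Sxx = Σx² − (Σx)²/n = 4946 − 4816.666667 = 129.333333
Sxy = Σxy − (Σx)(Σy)/n = 4735.08 − 4489.133333 = 245.946667
b = Sxy/Sxx = 245.946667/129.333333 = 1.901649
a = ȳ − b·x̄ = 26.406667 − 1.901649·28.333333 = -27.473402
ŷ(34) = -27.473402 + 1.901649·34 = 37.182680
residual = y − ŷ = 37.82 − 37.182680 = 0.637320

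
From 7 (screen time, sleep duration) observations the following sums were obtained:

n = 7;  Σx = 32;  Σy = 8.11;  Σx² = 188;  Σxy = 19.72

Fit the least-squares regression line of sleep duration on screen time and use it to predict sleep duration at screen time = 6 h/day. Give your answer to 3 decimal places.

0.564

Sxx = Σx² − (Σx)²/n = 188 − 146.285714 = 41.714286
Sxy = Σxy − (Σx)(Σy)/n = 19.72 − 37.074286 = -17.354286
b = Sxy/Sxx = -17.354286/41.714286 = -0.416027
a = ȳ − b·x̄ = 1.158571 − (-0.416027)·4.571429 = 3.060411
ŷ(6) = a + b·6 = 3.060411 + (-0.416027)·6 = 0.564247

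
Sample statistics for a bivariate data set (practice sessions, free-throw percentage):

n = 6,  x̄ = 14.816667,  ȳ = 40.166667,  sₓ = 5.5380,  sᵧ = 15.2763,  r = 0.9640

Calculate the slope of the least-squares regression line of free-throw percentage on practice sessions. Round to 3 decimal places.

2.659

b = r · sᵧ/sₓ = 0.964 · 15.2763/5.538 = 2.659146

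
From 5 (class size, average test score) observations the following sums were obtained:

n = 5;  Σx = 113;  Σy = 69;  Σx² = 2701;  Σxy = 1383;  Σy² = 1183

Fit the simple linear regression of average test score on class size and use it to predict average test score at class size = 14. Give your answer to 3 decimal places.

Sxx = Σx² − (Σx)²/n = 2701 − 2553.8 = 147.2
Sxy = Σxy − (Σx)(Σy)/n = 1383 − 1559.4 = -176.4
b = Sxy/Sxx = -176.4/147.2 = -1.198370
a = ȳ − b·x̄ = 13.8 − (-1.198370)·22.6 = 40.883152
ŷ(14) = a + b·14 = 40.883152 + (-1.198370)·14 = 24.105978

24.106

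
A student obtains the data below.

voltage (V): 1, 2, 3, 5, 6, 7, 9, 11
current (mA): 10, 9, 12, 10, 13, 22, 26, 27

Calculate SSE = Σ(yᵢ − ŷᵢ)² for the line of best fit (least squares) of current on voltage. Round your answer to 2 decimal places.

n = 8, Σx = 44, Σy = 129, Σxy = 877, Σx² = 326, Σy² = 2483
Sxx = Σx² − (Σx)²/n = 326 − 242 = 84
Sxy = Σxy − (Σx)(Σy)/n = 877 − 709.5 = 167.5
Syy = Σy² − (Σy)²/n = 2483 − 2080.125 = 402.875
b = Sxy/Sxx = 167.5/84 = 1.994048
SSE = Syy − b·Sxy = 402.875 − 1.994048·167.5 = 68.872024

68.87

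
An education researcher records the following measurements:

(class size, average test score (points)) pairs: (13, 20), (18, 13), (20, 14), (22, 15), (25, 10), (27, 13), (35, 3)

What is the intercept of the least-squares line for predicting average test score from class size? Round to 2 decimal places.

n = 7, Σx = 160, Σy = 88, Σxy = 1810, Σx² = 3956
Sxx = Σx² − (Σx)²/n = 3956 − 3657.142857 = 298.857143
Sxy = Σxy − (Σx)(Σy)/n = 1810 − 2011.428571 = -201.428571
b = Sxy/Sxx = -201.428571/298.857143 = -0.673996
a = ȳ − b·x̄ = 12.571429 − (-0.673996)·22.857143 = 27.977055

27.98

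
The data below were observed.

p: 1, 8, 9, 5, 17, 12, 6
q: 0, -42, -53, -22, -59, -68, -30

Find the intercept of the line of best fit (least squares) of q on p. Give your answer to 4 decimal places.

n = 7, Σx = 58, Σy = -274, Σxy = -2922, Σx² = 640
Sxx = Σx² − (Σx)²/n = 640 − 480.571429 = 159.428571
Sxy = Σxy − (Σx)(Σy)/n = -2922 − (-2270.285714) = -651.714286
b = Sxy/Sxx = -651.714286/159.428571 = -4.087814
a = ȳ − b·x̄ = -39.142857 − (-4.087814)·8.285714 = -5.272401

-5.2724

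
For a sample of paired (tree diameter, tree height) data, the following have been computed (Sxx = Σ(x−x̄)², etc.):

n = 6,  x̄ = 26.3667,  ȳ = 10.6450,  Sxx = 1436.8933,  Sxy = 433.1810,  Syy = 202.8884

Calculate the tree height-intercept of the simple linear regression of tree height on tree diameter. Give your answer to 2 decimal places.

b = Sxy/Sxx = 433.181/1436.8933 = 0.301471
a = ȳ − b·x̄ = 10.645 − 0.301471·26.3667 = 2.696217

2.70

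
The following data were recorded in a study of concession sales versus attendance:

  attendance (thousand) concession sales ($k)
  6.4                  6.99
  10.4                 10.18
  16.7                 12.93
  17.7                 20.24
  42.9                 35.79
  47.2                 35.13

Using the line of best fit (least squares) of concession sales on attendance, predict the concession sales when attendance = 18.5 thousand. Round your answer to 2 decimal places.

16.59

n = 6, Σx = 141.3, Σy = 121.26, Σxy = 3918.314, Σx² = 4809.55
Sxx = Σx² − (Σx)²/n = 4809.55 − 3327.615 = 1481.935
Sxy = Σxy − (Σx)(Σy)/n = 3918.314 − 2855.673 = 1062.641
b = Sxy/Sxx = 1062.641/1481.935 = 0.717063
a = ȳ − b·x̄ = 20.21 − 0.717063·23.55 = 3.323162
ŷ(18.5) = a + b·18.5 = 3.323162 + 0.717063·18.5 = 16.588831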